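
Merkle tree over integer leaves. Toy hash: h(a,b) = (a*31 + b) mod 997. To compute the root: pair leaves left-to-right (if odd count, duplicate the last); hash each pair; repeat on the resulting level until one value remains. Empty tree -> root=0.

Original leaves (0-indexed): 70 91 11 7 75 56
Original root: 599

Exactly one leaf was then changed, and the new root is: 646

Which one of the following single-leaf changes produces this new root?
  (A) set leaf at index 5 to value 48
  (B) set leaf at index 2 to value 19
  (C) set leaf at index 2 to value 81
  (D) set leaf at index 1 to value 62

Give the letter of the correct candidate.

Original leaves: [70, 91, 11, 7, 75, 56]
Target new root: 646
Try each candidate change and compute the resulting root:
Candidate A: set leaf[5] = 48 -> leaves = [70, 91, 11, 7, 75, 48]
  L0: [70, 91, 11, 7, 75, 48]
  L1: h(70,91)=(70*31+91)%997=267 h(11,7)=(11*31+7)%997=348 h(75,48)=(75*31+48)%997=379 -> [267, 348, 379]
  L2: h(267,348)=(267*31+348)%997=649 h(379,379)=(379*31+379)%997=164 -> [649, 164]
  L3: h(649,164)=(649*31+164)%997=343 -> [343]
  root = 343 != target 646
Candidate B: set leaf[2] = 19 -> leaves = [70, 91, 19, 7, 75, 56]
  L0: [70, 91, 19, 7, 75, 56]
  L1: h(70,91)=(70*31+91)%997=267 h(19,7)=(19*31+7)%997=596 h(75,56)=(75*31+56)%997=387 -> [267, 596, 387]
  L2: h(267,596)=(267*31+596)%997=897 h(387,387)=(387*31+387)%997=420 -> [897, 420]
  L3: h(897,420)=(897*31+420)%997=311 -> [311]
  root = 311 != target 646
Candidate C: set leaf[2] = 81 -> leaves = [70, 91, 81, 7, 75, 56]
  L0: [70, 91, 81, 7, 75, 56]
  L1: h(70,91)=(70*31+91)%997=267 h(81,7)=(81*31+7)%997=524 h(75,56)=(75*31+56)%997=387 -> [267, 524, 387]
  L2: h(267,524)=(267*31+524)%997=825 h(387,387)=(387*31+387)%997=420 -> [825, 420]
  L3: h(825,420)=(825*31+420)%997=73 -> [73]
  root = 73 != target 646
Candidate D: set leaf[1] = 62 -> leaves = [70, 62, 11, 7, 75, 56]
  L0: [70, 62, 11, 7, 75, 56]
  L1: h(70,62)=(70*31+62)%997=238 h(11,7)=(11*31+7)%997=348 h(75,56)=(75*31+56)%997=387 -> [238, 348, 387]
  L2: h(238,348)=(238*31+348)%997=747 h(387,387)=(387*31+387)%997=420 -> [747, 420]
  L3: h(747,420)=(747*31+420)%997=646 -> [646]
  root = 646 == target 646  ** MATCH **
Candidate D produces the target root.

Answer: D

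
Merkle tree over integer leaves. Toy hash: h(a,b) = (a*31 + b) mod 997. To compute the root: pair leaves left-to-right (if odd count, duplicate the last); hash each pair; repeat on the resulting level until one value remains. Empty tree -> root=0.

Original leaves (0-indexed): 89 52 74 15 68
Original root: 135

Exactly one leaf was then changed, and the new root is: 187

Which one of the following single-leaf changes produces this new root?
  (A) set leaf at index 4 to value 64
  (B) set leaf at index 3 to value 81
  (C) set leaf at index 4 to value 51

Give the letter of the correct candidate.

Answer: B

Derivation:
Original leaves: [89, 52, 74, 15, 68]
Target new root: 187
Try each candidate change and compute the resulting root:
Candidate A: set leaf[4] = 64 -> leaves = [89, 52, 74, 15, 64]
  L0: [89, 52, 74, 15, 64]
  L1: h(89,52)=(89*31+52)%997=817 h(74,15)=(74*31+15)%997=315 h(64,64)=(64*31+64)%997=54 -> [817, 315, 54]
  L2: h(817,315)=(817*31+315)%997=717 h(54,54)=(54*31+54)%997=731 -> [717, 731]
  L3: h(717,731)=(717*31+731)%997=27 -> [27]
  root = 27 != target 187
Candidate B: set leaf[3] = 81 -> leaves = [89, 52, 74, 81, 68]
  L0: [89, 52, 74, 81, 68]
  L1: h(89,52)=(89*31+52)%997=817 h(74,81)=(74*31+81)%997=381 h(68,68)=(68*31+68)%997=182 -> [817, 381, 182]
  L2: h(817,381)=(817*31+381)%997=783 h(182,182)=(182*31+182)%997=839 -> [783, 839]
  L3: h(783,839)=(783*31+839)%997=187 -> [187]
  root = 187 == target 187  ** MATCH **
Candidate C: set leaf[4] = 51 -> leaves = [89, 52, 74, 15, 51]
  L0: [89, 52, 74, 15, 51]
  L1: h(89,52)=(89*31+52)%997=817 h(74,15)=(74*31+15)%997=315 h(51,51)=(51*31+51)%997=635 -> [817, 315, 635]
  L2: h(817,315)=(817*31+315)%997=717 h(635,635)=(635*31+635)%997=380 -> [717, 380]
  L3: h(717,380)=(717*31+380)%997=673 -> [673]
  root = 673 != target 187
Candidate B produces the target root.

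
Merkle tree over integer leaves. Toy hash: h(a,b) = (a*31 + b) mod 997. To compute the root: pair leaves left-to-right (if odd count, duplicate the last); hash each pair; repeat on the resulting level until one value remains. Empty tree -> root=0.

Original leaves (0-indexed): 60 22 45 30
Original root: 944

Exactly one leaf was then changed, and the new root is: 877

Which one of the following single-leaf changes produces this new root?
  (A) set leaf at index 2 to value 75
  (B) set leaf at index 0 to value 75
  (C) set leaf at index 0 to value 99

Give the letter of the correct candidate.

Answer: A

Derivation:
Original leaves: [60, 22, 45, 30]
Target new root: 877
Try each candidate change and compute the resulting root:
Candidate A: set leaf[2] = 75 -> leaves = [60, 22, 75, 30]
  L0: [60, 22, 75, 30]
  L1: h(60,22)=(60*31+22)%997=885 h(75,30)=(75*31+30)%997=361 -> [885, 361]
  L2: h(885,361)=(885*31+361)%997=877 -> [877]
  root = 877 == target 877  ** MATCH **
Candidate B: set leaf[0] = 75 -> leaves = [75, 22, 45, 30]
  L0: [75, 22, 45, 30]
  L1: h(75,22)=(75*31+22)%997=353 h(45,30)=(45*31+30)%997=428 -> [353, 428]
  L2: h(353,428)=(353*31+428)%997=404 -> [404]
  root = 404 != target 877
Candidate C: set leaf[0] = 99 -> leaves = [99, 22, 45, 30]
  L0: [99, 22, 45, 30]
  L1: h(99,22)=(99*31+22)%997=100 h(45,30)=(45*31+30)%997=428 -> [100, 428]
  L2: h(100,428)=(100*31+428)%997=537 -> [537]
  root = 537 != target 877
Candidate A produces the target root.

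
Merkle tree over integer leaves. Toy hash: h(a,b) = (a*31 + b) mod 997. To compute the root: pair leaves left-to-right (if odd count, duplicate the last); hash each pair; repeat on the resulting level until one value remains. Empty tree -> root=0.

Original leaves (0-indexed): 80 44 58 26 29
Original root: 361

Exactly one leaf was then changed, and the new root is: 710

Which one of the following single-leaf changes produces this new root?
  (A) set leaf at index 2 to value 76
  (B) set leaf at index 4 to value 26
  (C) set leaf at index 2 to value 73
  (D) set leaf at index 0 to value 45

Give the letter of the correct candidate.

Original leaves: [80, 44, 58, 26, 29]
Target new root: 710
Try each candidate change and compute the resulting root:
Candidate A: set leaf[2] = 76 -> leaves = [80, 44, 76, 26, 29]
  L0: [80, 44, 76, 26, 29]
  L1: h(80,44)=(80*31+44)%997=530 h(76,26)=(76*31+26)%997=388 h(29,29)=(29*31+29)%997=928 -> [530, 388, 928]
  L2: h(530,388)=(530*31+388)%997=866 h(928,928)=(928*31+928)%997=783 -> [866, 783]
  L3: h(866,783)=(866*31+783)%997=710 -> [710]
  root = 710 == target 710  ** MATCH **
Candidate B: set leaf[4] = 26 -> leaves = [80, 44, 58, 26, 26]
  L0: [80, 44, 58, 26, 26]
  L1: h(80,44)=(80*31+44)%997=530 h(58,26)=(58*31+26)%997=827 h(26,26)=(26*31+26)%997=832 -> [530, 827, 832]
  L2: h(530,827)=(530*31+827)%997=308 h(832,832)=(832*31+832)%997=702 -> [308, 702]
  L3: h(308,702)=(308*31+702)%997=280 -> [280]
  root = 280 != target 710
Candidate C: set leaf[2] = 73 -> leaves = [80, 44, 73, 26, 29]
  L0: [80, 44, 73, 26, 29]
  L1: h(80,44)=(80*31+44)%997=530 h(73,26)=(73*31+26)%997=295 h(29,29)=(29*31+29)%997=928 -> [530, 295, 928]
  L2: h(530,295)=(530*31+295)%997=773 h(928,928)=(928*31+928)%997=783 -> [773, 783]
  L3: h(773,783)=(773*31+783)%997=818 -> [818]
  root = 818 != target 710
Candidate D: set leaf[0] = 45 -> leaves = [45, 44, 58, 26, 29]
  L0: [45, 44, 58, 26, 29]
  L1: h(45,44)=(45*31+44)%997=442 h(58,26)=(58*31+26)%997=827 h(29,29)=(29*31+29)%997=928 -> [442, 827, 928]
  L2: h(442,827)=(442*31+827)%997=571 h(928,928)=(928*31+928)%997=783 -> [571, 783]
  L3: h(571,783)=(571*31+783)%997=538 -> [538]
  root = 538 != target 710
Candidate A produces the target root.

Answer: A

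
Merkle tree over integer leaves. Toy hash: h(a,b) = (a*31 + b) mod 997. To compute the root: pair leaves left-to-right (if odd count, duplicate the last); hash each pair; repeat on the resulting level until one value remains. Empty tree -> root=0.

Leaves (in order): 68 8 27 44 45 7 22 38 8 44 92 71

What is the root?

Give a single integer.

Answer: 741

Derivation:
L0: [68, 8, 27, 44, 45, 7, 22, 38, 8, 44, 92, 71]
L1: h(68,8)=(68*31+8)%997=122 h(27,44)=(27*31+44)%997=881 h(45,7)=(45*31+7)%997=405 h(22,38)=(22*31+38)%997=720 h(8,44)=(8*31+44)%997=292 h(92,71)=(92*31+71)%997=929 -> [122, 881, 405, 720, 292, 929]
L2: h(122,881)=(122*31+881)%997=675 h(405,720)=(405*31+720)%997=314 h(292,929)=(292*31+929)%997=11 -> [675, 314, 11]
L3: h(675,314)=(675*31+314)%997=302 h(11,11)=(11*31+11)%997=352 -> [302, 352]
L4: h(302,352)=(302*31+352)%997=741 -> [741]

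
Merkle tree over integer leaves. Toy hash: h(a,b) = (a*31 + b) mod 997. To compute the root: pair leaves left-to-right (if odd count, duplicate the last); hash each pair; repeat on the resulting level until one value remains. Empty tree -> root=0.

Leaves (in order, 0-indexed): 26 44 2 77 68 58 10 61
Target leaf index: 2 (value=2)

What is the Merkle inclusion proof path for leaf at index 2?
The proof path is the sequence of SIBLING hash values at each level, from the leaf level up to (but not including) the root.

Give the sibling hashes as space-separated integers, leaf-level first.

L0 (leaves): [26, 44, 2, 77, 68, 58, 10, 61], target index=2
L1: h(26,44)=(26*31+44)%997=850 [pair 0] h(2,77)=(2*31+77)%997=139 [pair 1] h(68,58)=(68*31+58)%997=172 [pair 2] h(10,61)=(10*31+61)%997=371 [pair 3] -> [850, 139, 172, 371]
  Sibling for proof at L0: 77
L2: h(850,139)=(850*31+139)%997=567 [pair 0] h(172,371)=(172*31+371)%997=718 [pair 1] -> [567, 718]
  Sibling for proof at L1: 850
L3: h(567,718)=(567*31+718)%997=349 [pair 0] -> [349]
  Sibling for proof at L2: 718
Root: 349
Proof path (sibling hashes from leaf to root): [77, 850, 718]

Answer: 77 850 718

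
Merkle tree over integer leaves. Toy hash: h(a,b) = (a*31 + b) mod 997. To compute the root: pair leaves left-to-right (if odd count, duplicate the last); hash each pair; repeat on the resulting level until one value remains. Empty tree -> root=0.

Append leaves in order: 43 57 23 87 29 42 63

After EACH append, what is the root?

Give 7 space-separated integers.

Answer: 43 393 955 22 468 884 962

Derivation:
After append 43 (leaves=[43]):
  L0: [43]
  root=43
After append 57 (leaves=[43, 57]):
  L0: [43, 57]
  L1: h(43,57)=(43*31+57)%997=393 -> [393]
  root=393
After append 23 (leaves=[43, 57, 23]):
  L0: [43, 57, 23]
  L1: h(43,57)=(43*31+57)%997=393 h(23,23)=(23*31+23)%997=736 -> [393, 736]
  L2: h(393,736)=(393*31+736)%997=955 -> [955]
  root=955
After append 87 (leaves=[43, 57, 23, 87]):
  L0: [43, 57, 23, 87]
  L1: h(43,57)=(43*31+57)%997=393 h(23,87)=(23*31+87)%997=800 -> [393, 800]
  L2: h(393,800)=(393*31+800)%997=22 -> [22]
  root=22
After append 29 (leaves=[43, 57, 23, 87, 29]):
  L0: [43, 57, 23, 87, 29]
  L1: h(43,57)=(43*31+57)%997=393 h(23,87)=(23*31+87)%997=800 h(29,29)=(29*31+29)%997=928 -> [393, 800, 928]
  L2: h(393,800)=(393*31+800)%997=22 h(928,928)=(928*31+928)%997=783 -> [22, 783]
  L3: h(22,783)=(22*31+783)%997=468 -> [468]
  root=468
After append 42 (leaves=[43, 57, 23, 87, 29, 42]):
  L0: [43, 57, 23, 87, 29, 42]
  L1: h(43,57)=(43*31+57)%997=393 h(23,87)=(23*31+87)%997=800 h(29,42)=(29*31+42)%997=941 -> [393, 800, 941]
  L2: h(393,800)=(393*31+800)%997=22 h(941,941)=(941*31+941)%997=202 -> [22, 202]
  L3: h(22,202)=(22*31+202)%997=884 -> [884]
  root=884
After append 63 (leaves=[43, 57, 23, 87, 29, 42, 63]):
  L0: [43, 57, 23, 87, 29, 42, 63]
  L1: h(43,57)=(43*31+57)%997=393 h(23,87)=(23*31+87)%997=800 h(29,42)=(29*31+42)%997=941 h(63,63)=(63*31+63)%997=22 -> [393, 800, 941, 22]
  L2: h(393,800)=(393*31+800)%997=22 h(941,22)=(941*31+22)%997=280 -> [22, 280]
  L3: h(22,280)=(22*31+280)%997=962 -> [962]
  root=962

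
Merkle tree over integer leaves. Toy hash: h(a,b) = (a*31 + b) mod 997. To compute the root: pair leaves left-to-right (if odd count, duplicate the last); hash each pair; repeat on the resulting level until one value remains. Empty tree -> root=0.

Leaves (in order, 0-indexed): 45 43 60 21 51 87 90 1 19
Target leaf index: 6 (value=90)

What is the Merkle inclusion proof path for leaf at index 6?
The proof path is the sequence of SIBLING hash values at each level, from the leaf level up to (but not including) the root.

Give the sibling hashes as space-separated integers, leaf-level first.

Answer: 1 671 597 464

Derivation:
L0 (leaves): [45, 43, 60, 21, 51, 87, 90, 1, 19], target index=6
L1: h(45,43)=(45*31+43)%997=441 [pair 0] h(60,21)=(60*31+21)%997=884 [pair 1] h(51,87)=(51*31+87)%997=671 [pair 2] h(90,1)=(90*31+1)%997=797 [pair 3] h(19,19)=(19*31+19)%997=608 [pair 4] -> [441, 884, 671, 797, 608]
  Sibling for proof at L0: 1
L2: h(441,884)=(441*31+884)%997=597 [pair 0] h(671,797)=(671*31+797)%997=661 [pair 1] h(608,608)=(608*31+608)%997=513 [pair 2] -> [597, 661, 513]
  Sibling for proof at L1: 671
L3: h(597,661)=(597*31+661)%997=225 [pair 0] h(513,513)=(513*31+513)%997=464 [pair 1] -> [225, 464]
  Sibling for proof at L2: 597
L4: h(225,464)=(225*31+464)%997=460 [pair 0] -> [460]
  Sibling for proof at L3: 464
Root: 460
Proof path (sibling hashes from leaf to root): [1, 671, 597, 464]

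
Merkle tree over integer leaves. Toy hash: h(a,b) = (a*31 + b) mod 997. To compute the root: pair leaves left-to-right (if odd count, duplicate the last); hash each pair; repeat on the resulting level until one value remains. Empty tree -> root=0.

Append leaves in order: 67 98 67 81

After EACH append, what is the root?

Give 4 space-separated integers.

Answer: 67 181 776 790

Derivation:
After append 67 (leaves=[67]):
  L0: [67]
  root=67
After append 98 (leaves=[67, 98]):
  L0: [67, 98]
  L1: h(67,98)=(67*31+98)%997=181 -> [181]
  root=181
After append 67 (leaves=[67, 98, 67]):
  L0: [67, 98, 67]
  L1: h(67,98)=(67*31+98)%997=181 h(67,67)=(67*31+67)%997=150 -> [181, 150]
  L2: h(181,150)=(181*31+150)%997=776 -> [776]
  root=776
After append 81 (leaves=[67, 98, 67, 81]):
  L0: [67, 98, 67, 81]
  L1: h(67,98)=(67*31+98)%997=181 h(67,81)=(67*31+81)%997=164 -> [181, 164]
  L2: h(181,164)=(181*31+164)%997=790 -> [790]
  root=790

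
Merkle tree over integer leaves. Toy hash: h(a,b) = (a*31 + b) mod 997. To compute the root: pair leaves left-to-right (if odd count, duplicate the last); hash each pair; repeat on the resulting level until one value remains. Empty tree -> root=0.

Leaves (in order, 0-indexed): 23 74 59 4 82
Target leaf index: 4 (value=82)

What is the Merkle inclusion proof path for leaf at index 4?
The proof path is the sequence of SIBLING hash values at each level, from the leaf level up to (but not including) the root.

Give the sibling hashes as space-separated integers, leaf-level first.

L0 (leaves): [23, 74, 59, 4, 82], target index=4
L1: h(23,74)=(23*31+74)%997=787 [pair 0] h(59,4)=(59*31+4)%997=836 [pair 1] h(82,82)=(82*31+82)%997=630 [pair 2] -> [787, 836, 630]
  Sibling for proof at L0: 82
L2: h(787,836)=(787*31+836)%997=308 [pair 0] h(630,630)=(630*31+630)%997=220 [pair 1] -> [308, 220]
  Sibling for proof at L1: 630
L3: h(308,220)=(308*31+220)%997=795 [pair 0] -> [795]
  Sibling for proof at L2: 308
Root: 795
Proof path (sibling hashes from leaf to root): [82, 630, 308]

Answer: 82 630 308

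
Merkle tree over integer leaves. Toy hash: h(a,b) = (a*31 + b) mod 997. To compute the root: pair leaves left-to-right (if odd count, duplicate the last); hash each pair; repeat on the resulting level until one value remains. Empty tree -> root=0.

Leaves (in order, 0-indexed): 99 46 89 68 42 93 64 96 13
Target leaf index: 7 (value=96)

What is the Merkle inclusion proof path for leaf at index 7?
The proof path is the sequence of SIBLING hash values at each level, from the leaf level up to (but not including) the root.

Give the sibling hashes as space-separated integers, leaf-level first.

Answer: 64 398 689 265

Derivation:
L0 (leaves): [99, 46, 89, 68, 42, 93, 64, 96, 13], target index=7
L1: h(99,46)=(99*31+46)%997=124 [pair 0] h(89,68)=(89*31+68)%997=833 [pair 1] h(42,93)=(42*31+93)%997=398 [pair 2] h(64,96)=(64*31+96)%997=86 [pair 3] h(13,13)=(13*31+13)%997=416 [pair 4] -> [124, 833, 398, 86, 416]
  Sibling for proof at L0: 64
L2: h(124,833)=(124*31+833)%997=689 [pair 0] h(398,86)=(398*31+86)%997=460 [pair 1] h(416,416)=(416*31+416)%997=351 [pair 2] -> [689, 460, 351]
  Sibling for proof at L1: 398
L3: h(689,460)=(689*31+460)%997=882 [pair 0] h(351,351)=(351*31+351)%997=265 [pair 1] -> [882, 265]
  Sibling for proof at L2: 689
L4: h(882,265)=(882*31+265)%997=688 [pair 0] -> [688]
  Sibling for proof at L3: 265
Root: 688
Proof path (sibling hashes from leaf to root): [64, 398, 689, 265]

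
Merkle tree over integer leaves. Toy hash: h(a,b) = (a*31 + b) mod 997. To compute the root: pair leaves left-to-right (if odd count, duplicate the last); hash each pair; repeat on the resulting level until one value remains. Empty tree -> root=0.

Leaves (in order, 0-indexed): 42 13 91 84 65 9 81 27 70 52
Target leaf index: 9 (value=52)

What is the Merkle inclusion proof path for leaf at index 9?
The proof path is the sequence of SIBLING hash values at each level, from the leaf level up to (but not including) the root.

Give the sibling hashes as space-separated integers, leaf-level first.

L0 (leaves): [42, 13, 91, 84, 65, 9, 81, 27, 70, 52], target index=9
L1: h(42,13)=(42*31+13)%997=318 [pair 0] h(91,84)=(91*31+84)%997=911 [pair 1] h(65,9)=(65*31+9)%997=30 [pair 2] h(81,27)=(81*31+27)%997=544 [pair 3] h(70,52)=(70*31+52)%997=228 [pair 4] -> [318, 911, 30, 544, 228]
  Sibling for proof at L0: 70
L2: h(318,911)=(318*31+911)%997=799 [pair 0] h(30,544)=(30*31+544)%997=477 [pair 1] h(228,228)=(228*31+228)%997=317 [pair 2] -> [799, 477, 317]
  Sibling for proof at L1: 228
L3: h(799,477)=(799*31+477)%997=321 [pair 0] h(317,317)=(317*31+317)%997=174 [pair 1] -> [321, 174]
  Sibling for proof at L2: 317
L4: h(321,174)=(321*31+174)%997=155 [pair 0] -> [155]
  Sibling for proof at L3: 321
Root: 155
Proof path (sibling hashes from leaf to root): [70, 228, 317, 321]

Answer: 70 228 317 321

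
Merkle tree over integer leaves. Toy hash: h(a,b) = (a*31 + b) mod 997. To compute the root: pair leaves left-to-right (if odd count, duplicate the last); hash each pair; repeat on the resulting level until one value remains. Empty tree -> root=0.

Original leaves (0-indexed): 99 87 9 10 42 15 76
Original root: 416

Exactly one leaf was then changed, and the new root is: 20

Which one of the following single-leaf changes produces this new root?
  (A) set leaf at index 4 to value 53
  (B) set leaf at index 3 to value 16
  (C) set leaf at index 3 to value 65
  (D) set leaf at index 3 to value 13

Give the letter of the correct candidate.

Original leaves: [99, 87, 9, 10, 42, 15, 76]
Target new root: 20
Try each candidate change and compute the resulting root:
Candidate A: set leaf[4] = 53 -> leaves = [99, 87, 9, 10, 53, 15, 76]
  L0: [99, 87, 9, 10, 53, 15, 76]
  L1: h(99,87)=(99*31+87)%997=165 h(9,10)=(9*31+10)%997=289 h(53,15)=(53*31+15)%997=661 h(76,76)=(76*31+76)%997=438 -> [165, 289, 661, 438]
  L2: h(165,289)=(165*31+289)%997=419 h(661,438)=(661*31+438)%997=989 -> [419, 989]
  L3: h(419,989)=(419*31+989)%997=20 -> [20]
  root = 20 == target 20  ** MATCH **
Candidate B: set leaf[3] = 16 -> leaves = [99, 87, 9, 16, 42, 15, 76]
  L0: [99, 87, 9, 16, 42, 15, 76]
  L1: h(99,87)=(99*31+87)%997=165 h(9,16)=(9*31+16)%997=295 h(42,15)=(42*31+15)%997=320 h(76,76)=(76*31+76)%997=438 -> [165, 295, 320, 438]
  L2: h(165,295)=(165*31+295)%997=425 h(320,438)=(320*31+438)%997=388 -> [425, 388]
  L3: h(425,388)=(425*31+388)%997=602 -> [602]
  root = 602 != target 20
Candidate C: set leaf[3] = 65 -> leaves = [99, 87, 9, 65, 42, 15, 76]
  L0: [99, 87, 9, 65, 42, 15, 76]
  L1: h(99,87)=(99*31+87)%997=165 h(9,65)=(9*31+65)%997=344 h(42,15)=(42*31+15)%997=320 h(76,76)=(76*31+76)%997=438 -> [165, 344, 320, 438]
  L2: h(165,344)=(165*31+344)%997=474 h(320,438)=(320*31+438)%997=388 -> [474, 388]
  L3: h(474,388)=(474*31+388)%997=127 -> [127]
  root = 127 != target 20
Candidate D: set leaf[3] = 13 -> leaves = [99, 87, 9, 13, 42, 15, 76]
  L0: [99, 87, 9, 13, 42, 15, 76]
  L1: h(99,87)=(99*31+87)%997=165 h(9,13)=(9*31+13)%997=292 h(42,15)=(42*31+15)%997=320 h(76,76)=(76*31+76)%997=438 -> [165, 292, 320, 438]
  L2: h(165,292)=(165*31+292)%997=422 h(320,438)=(320*31+438)%997=388 -> [422, 388]
  L3: h(422,388)=(422*31+388)%997=509 -> [509]
  root = 509 != target 20
Candidate A produces the target root.

Answer: A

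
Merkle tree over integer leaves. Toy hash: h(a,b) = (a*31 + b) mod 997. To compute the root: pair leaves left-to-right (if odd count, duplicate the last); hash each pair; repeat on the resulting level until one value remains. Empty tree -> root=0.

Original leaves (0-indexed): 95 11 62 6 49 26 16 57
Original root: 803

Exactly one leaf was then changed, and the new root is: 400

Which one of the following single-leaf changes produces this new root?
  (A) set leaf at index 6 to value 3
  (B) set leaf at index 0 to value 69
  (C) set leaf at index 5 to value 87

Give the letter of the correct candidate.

Original leaves: [95, 11, 62, 6, 49, 26, 16, 57]
Target new root: 400
Try each candidate change and compute the resulting root:
Candidate A: set leaf[6] = 3 -> leaves = [95, 11, 62, 6, 49, 26, 3, 57]
  L0: [95, 11, 62, 6, 49, 26, 3, 57]
  L1: h(95,11)=(95*31+11)%997=962 h(62,6)=(62*31+6)%997=931 h(49,26)=(49*31+26)%997=548 h(3,57)=(3*31+57)%997=150 -> [962, 931, 548, 150]
  L2: h(962,931)=(962*31+931)%997=843 h(548,150)=(548*31+150)%997=189 -> [843, 189]
  L3: h(843,189)=(843*31+189)%997=400 -> [400]
  root = 400 == target 400  ** MATCH **
Candidate B: set leaf[0] = 69 -> leaves = [69, 11, 62, 6, 49, 26, 16, 57]
  L0: [69, 11, 62, 6, 49, 26, 16, 57]
  L1: h(69,11)=(69*31+11)%997=156 h(62,6)=(62*31+6)%997=931 h(49,26)=(49*31+26)%997=548 h(16,57)=(16*31+57)%997=553 -> [156, 931, 548, 553]
  L2: h(156,931)=(156*31+931)%997=782 h(548,553)=(548*31+553)%997=592 -> [782, 592]
  L3: h(782,592)=(782*31+592)%997=906 -> [906]
  root = 906 != target 400
Candidate C: set leaf[5] = 87 -> leaves = [95, 11, 62, 6, 49, 87, 16, 57]
  L0: [95, 11, 62, 6, 49, 87, 16, 57]
  L1: h(95,11)=(95*31+11)%997=962 h(62,6)=(62*31+6)%997=931 h(49,87)=(49*31+87)%997=609 h(16,57)=(16*31+57)%997=553 -> [962, 931, 609, 553]
  L2: h(962,931)=(962*31+931)%997=843 h(609,553)=(609*31+553)%997=489 -> [843, 489]
  L3: h(843,489)=(843*31+489)%997=700 -> [700]
  root = 700 != target 400
Candidate A produces the target root.

Answer: A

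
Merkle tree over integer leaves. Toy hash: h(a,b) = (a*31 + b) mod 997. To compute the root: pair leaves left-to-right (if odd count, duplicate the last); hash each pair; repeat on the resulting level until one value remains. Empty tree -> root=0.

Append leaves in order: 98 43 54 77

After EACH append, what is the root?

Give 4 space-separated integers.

Answer: 98 90 530 553

Derivation:
After append 98 (leaves=[98]):
  L0: [98]
  root=98
After append 43 (leaves=[98, 43]):
  L0: [98, 43]
  L1: h(98,43)=(98*31+43)%997=90 -> [90]
  root=90
After append 54 (leaves=[98, 43, 54]):
  L0: [98, 43, 54]
  L1: h(98,43)=(98*31+43)%997=90 h(54,54)=(54*31+54)%997=731 -> [90, 731]
  L2: h(90,731)=(90*31+731)%997=530 -> [530]
  root=530
After append 77 (leaves=[98, 43, 54, 77]):
  L0: [98, 43, 54, 77]
  L1: h(98,43)=(98*31+43)%997=90 h(54,77)=(54*31+77)%997=754 -> [90, 754]
  L2: h(90,754)=(90*31+754)%997=553 -> [553]
  root=553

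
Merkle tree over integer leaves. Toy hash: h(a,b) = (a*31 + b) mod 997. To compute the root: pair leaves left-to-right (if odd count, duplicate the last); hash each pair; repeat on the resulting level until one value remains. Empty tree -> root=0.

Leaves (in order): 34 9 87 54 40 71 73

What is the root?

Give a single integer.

Answer: 260

Derivation:
L0: [34, 9, 87, 54, 40, 71, 73]
L1: h(34,9)=(34*31+9)%997=66 h(87,54)=(87*31+54)%997=757 h(40,71)=(40*31+71)%997=314 h(73,73)=(73*31+73)%997=342 -> [66, 757, 314, 342]
L2: h(66,757)=(66*31+757)%997=809 h(314,342)=(314*31+342)%997=106 -> [809, 106]
L3: h(809,106)=(809*31+106)%997=260 -> [260]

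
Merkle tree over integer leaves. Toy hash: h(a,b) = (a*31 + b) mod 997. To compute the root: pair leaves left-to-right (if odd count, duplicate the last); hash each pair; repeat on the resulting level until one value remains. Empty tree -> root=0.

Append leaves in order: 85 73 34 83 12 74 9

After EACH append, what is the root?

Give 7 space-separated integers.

After append 85 (leaves=[85]):
  L0: [85]
  root=85
After append 73 (leaves=[85, 73]):
  L0: [85, 73]
  L1: h(85,73)=(85*31+73)%997=714 -> [714]
  root=714
After append 34 (leaves=[85, 73, 34]):
  L0: [85, 73, 34]
  L1: h(85,73)=(85*31+73)%997=714 h(34,34)=(34*31+34)%997=91 -> [714, 91]
  L2: h(714,91)=(714*31+91)%997=291 -> [291]
  root=291
After append 83 (leaves=[85, 73, 34, 83]):
  L0: [85, 73, 34, 83]
  L1: h(85,73)=(85*31+73)%997=714 h(34,83)=(34*31+83)%997=140 -> [714, 140]
  L2: h(714,140)=(714*31+140)%997=340 -> [340]
  root=340
After append 12 (leaves=[85, 73, 34, 83, 12]):
  L0: [85, 73, 34, 83, 12]
  L1: h(85,73)=(85*31+73)%997=714 h(34,83)=(34*31+83)%997=140 h(12,12)=(12*31+12)%997=384 -> [714, 140, 384]
  L2: h(714,140)=(714*31+140)%997=340 h(384,384)=(384*31+384)%997=324 -> [340, 324]
  L3: h(340,324)=(340*31+324)%997=894 -> [894]
  root=894
After append 74 (leaves=[85, 73, 34, 83, 12, 74]):
  L0: [85, 73, 34, 83, 12, 74]
  L1: h(85,73)=(85*31+73)%997=714 h(34,83)=(34*31+83)%997=140 h(12,74)=(12*31+74)%997=446 -> [714, 140, 446]
  L2: h(714,140)=(714*31+140)%997=340 h(446,446)=(446*31+446)%997=314 -> [340, 314]
  L3: h(340,314)=(340*31+314)%997=884 -> [884]
  root=884
After append 9 (leaves=[85, 73, 34, 83, 12, 74, 9]):
  L0: [85, 73, 34, 83, 12, 74, 9]
  L1: h(85,73)=(85*31+73)%997=714 h(34,83)=(34*31+83)%997=140 h(12,74)=(12*31+74)%997=446 h(9,9)=(9*31+9)%997=288 -> [714, 140, 446, 288]
  L2: h(714,140)=(714*31+140)%997=340 h(446,288)=(446*31+288)%997=156 -> [340, 156]
  L3: h(340,156)=(340*31+156)%997=726 -> [726]
  root=726

Answer: 85 714 291 340 894 884 726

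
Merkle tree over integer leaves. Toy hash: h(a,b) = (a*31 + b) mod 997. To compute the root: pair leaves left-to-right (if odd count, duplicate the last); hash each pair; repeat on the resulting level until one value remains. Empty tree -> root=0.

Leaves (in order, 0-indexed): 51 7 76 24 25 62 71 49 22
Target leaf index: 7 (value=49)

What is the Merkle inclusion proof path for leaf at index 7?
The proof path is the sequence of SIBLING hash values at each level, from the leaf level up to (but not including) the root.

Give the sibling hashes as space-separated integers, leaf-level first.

L0 (leaves): [51, 7, 76, 24, 25, 62, 71, 49, 22], target index=7
L1: h(51,7)=(51*31+7)%997=591 [pair 0] h(76,24)=(76*31+24)%997=386 [pair 1] h(25,62)=(25*31+62)%997=837 [pair 2] h(71,49)=(71*31+49)%997=256 [pair 3] h(22,22)=(22*31+22)%997=704 [pair 4] -> [591, 386, 837, 256, 704]
  Sibling for proof at L0: 71
L2: h(591,386)=(591*31+386)%997=761 [pair 0] h(837,256)=(837*31+256)%997=281 [pair 1] h(704,704)=(704*31+704)%997=594 [pair 2] -> [761, 281, 594]
  Sibling for proof at L1: 837
L3: h(761,281)=(761*31+281)%997=941 [pair 0] h(594,594)=(594*31+594)%997=65 [pair 1] -> [941, 65]
  Sibling for proof at L2: 761
L4: h(941,65)=(941*31+65)%997=323 [pair 0] -> [323]
  Sibling for proof at L3: 65
Root: 323
Proof path (sibling hashes from leaf to root): [71, 837, 761, 65]

Answer: 71 837 761 65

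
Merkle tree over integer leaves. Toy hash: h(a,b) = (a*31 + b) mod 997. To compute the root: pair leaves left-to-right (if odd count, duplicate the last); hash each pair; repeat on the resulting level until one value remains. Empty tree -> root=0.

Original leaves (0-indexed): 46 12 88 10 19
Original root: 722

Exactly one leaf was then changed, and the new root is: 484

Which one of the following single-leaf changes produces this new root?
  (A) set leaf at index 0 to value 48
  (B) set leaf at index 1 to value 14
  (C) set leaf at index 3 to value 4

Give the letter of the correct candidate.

Original leaves: [46, 12, 88, 10, 19]
Target new root: 484
Try each candidate change and compute the resulting root:
Candidate A: set leaf[0] = 48 -> leaves = [48, 12, 88, 10, 19]
  L0: [48, 12, 88, 10, 19]
  L1: h(48,12)=(48*31+12)%997=503 h(88,10)=(88*31+10)%997=744 h(19,19)=(19*31+19)%997=608 -> [503, 744, 608]
  L2: h(503,744)=(503*31+744)%997=385 h(608,608)=(608*31+608)%997=513 -> [385, 513]
  L3: h(385,513)=(385*31+513)%997=484 -> [484]
  root = 484 == target 484  ** MATCH **
Candidate B: set leaf[1] = 14 -> leaves = [46, 14, 88, 10, 19]
  L0: [46, 14, 88, 10, 19]
  L1: h(46,14)=(46*31+14)%997=443 h(88,10)=(88*31+10)%997=744 h(19,19)=(19*31+19)%997=608 -> [443, 744, 608]
  L2: h(443,744)=(443*31+744)%997=519 h(608,608)=(608*31+608)%997=513 -> [519, 513]
  L3: h(519,513)=(519*31+513)%997=650 -> [650]
  root = 650 != target 484
Candidate C: set leaf[3] = 4 -> leaves = [46, 12, 88, 4, 19]
  L0: [46, 12, 88, 4, 19]
  L1: h(46,12)=(46*31+12)%997=441 h(88,4)=(88*31+4)%997=738 h(19,19)=(19*31+19)%997=608 -> [441, 738, 608]
  L2: h(441,738)=(441*31+738)%997=451 h(608,608)=(608*31+608)%997=513 -> [451, 513]
  L3: h(451,513)=(451*31+513)%997=536 -> [536]
  root = 536 != target 484
Candidate A produces the target root.

Answer: A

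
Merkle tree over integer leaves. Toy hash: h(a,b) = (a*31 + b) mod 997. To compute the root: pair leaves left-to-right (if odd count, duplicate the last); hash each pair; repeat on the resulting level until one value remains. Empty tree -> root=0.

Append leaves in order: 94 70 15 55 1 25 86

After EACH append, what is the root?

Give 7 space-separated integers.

Answer: 94 990 263 303 447 218 920

Derivation:
After append 94 (leaves=[94]):
  L0: [94]
  root=94
After append 70 (leaves=[94, 70]):
  L0: [94, 70]
  L1: h(94,70)=(94*31+70)%997=990 -> [990]
  root=990
After append 15 (leaves=[94, 70, 15]):
  L0: [94, 70, 15]
  L1: h(94,70)=(94*31+70)%997=990 h(15,15)=(15*31+15)%997=480 -> [990, 480]
  L2: h(990,480)=(990*31+480)%997=263 -> [263]
  root=263
After append 55 (leaves=[94, 70, 15, 55]):
  L0: [94, 70, 15, 55]
  L1: h(94,70)=(94*31+70)%997=990 h(15,55)=(15*31+55)%997=520 -> [990, 520]
  L2: h(990,520)=(990*31+520)%997=303 -> [303]
  root=303
After append 1 (leaves=[94, 70, 15, 55, 1]):
  L0: [94, 70, 15, 55, 1]
  L1: h(94,70)=(94*31+70)%997=990 h(15,55)=(15*31+55)%997=520 h(1,1)=(1*31+1)%997=32 -> [990, 520, 32]
  L2: h(990,520)=(990*31+520)%997=303 h(32,32)=(32*31+32)%997=27 -> [303, 27]
  L3: h(303,27)=(303*31+27)%997=447 -> [447]
  root=447
After append 25 (leaves=[94, 70, 15, 55, 1, 25]):
  L0: [94, 70, 15, 55, 1, 25]
  L1: h(94,70)=(94*31+70)%997=990 h(15,55)=(15*31+55)%997=520 h(1,25)=(1*31+25)%997=56 -> [990, 520, 56]
  L2: h(990,520)=(990*31+520)%997=303 h(56,56)=(56*31+56)%997=795 -> [303, 795]
  L3: h(303,795)=(303*31+795)%997=218 -> [218]
  root=218
After append 86 (leaves=[94, 70, 15, 55, 1, 25, 86]):
  L0: [94, 70, 15, 55, 1, 25, 86]
  L1: h(94,70)=(94*31+70)%997=990 h(15,55)=(15*31+55)%997=520 h(1,25)=(1*31+25)%997=56 h(86,86)=(86*31+86)%997=758 -> [990, 520, 56, 758]
  L2: h(990,520)=(990*31+520)%997=303 h(56,758)=(56*31+758)%997=500 -> [303, 500]
  L3: h(303,500)=(303*31+500)%997=920 -> [920]
  root=920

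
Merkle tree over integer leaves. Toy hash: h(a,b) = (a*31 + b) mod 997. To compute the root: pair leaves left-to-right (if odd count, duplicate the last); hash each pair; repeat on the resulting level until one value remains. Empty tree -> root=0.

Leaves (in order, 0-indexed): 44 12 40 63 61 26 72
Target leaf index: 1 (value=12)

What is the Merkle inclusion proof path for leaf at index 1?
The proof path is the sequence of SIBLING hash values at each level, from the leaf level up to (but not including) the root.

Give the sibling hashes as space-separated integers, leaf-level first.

Answer: 44 306 914

Derivation:
L0 (leaves): [44, 12, 40, 63, 61, 26, 72], target index=1
L1: h(44,12)=(44*31+12)%997=379 [pair 0] h(40,63)=(40*31+63)%997=306 [pair 1] h(61,26)=(61*31+26)%997=920 [pair 2] h(72,72)=(72*31+72)%997=310 [pair 3] -> [379, 306, 920, 310]
  Sibling for proof at L0: 44
L2: h(379,306)=(379*31+306)%997=91 [pair 0] h(920,310)=(920*31+310)%997=914 [pair 1] -> [91, 914]
  Sibling for proof at L1: 306
L3: h(91,914)=(91*31+914)%997=744 [pair 0] -> [744]
  Sibling for proof at L2: 914
Root: 744
Proof path (sibling hashes from leaf to root): [44, 306, 914]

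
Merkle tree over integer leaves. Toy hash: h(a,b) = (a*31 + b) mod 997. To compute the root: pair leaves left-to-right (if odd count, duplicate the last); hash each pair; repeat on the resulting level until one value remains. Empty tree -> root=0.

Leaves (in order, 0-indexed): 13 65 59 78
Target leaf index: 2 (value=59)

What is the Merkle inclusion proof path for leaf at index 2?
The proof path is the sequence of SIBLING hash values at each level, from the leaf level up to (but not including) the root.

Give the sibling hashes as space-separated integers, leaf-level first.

Answer: 78 468

Derivation:
L0 (leaves): [13, 65, 59, 78], target index=2
L1: h(13,65)=(13*31+65)%997=468 [pair 0] h(59,78)=(59*31+78)%997=910 [pair 1] -> [468, 910]
  Sibling for proof at L0: 78
L2: h(468,910)=(468*31+910)%997=463 [pair 0] -> [463]
  Sibling for proof at L1: 468
Root: 463
Proof path (sibling hashes from leaf to root): [78, 468]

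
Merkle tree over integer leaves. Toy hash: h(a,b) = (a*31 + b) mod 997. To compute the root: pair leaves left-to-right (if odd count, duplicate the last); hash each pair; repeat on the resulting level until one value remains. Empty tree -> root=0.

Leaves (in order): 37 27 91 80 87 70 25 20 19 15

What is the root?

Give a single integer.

Answer: 287

Derivation:
L0: [37, 27, 91, 80, 87, 70, 25, 20, 19, 15]
L1: h(37,27)=(37*31+27)%997=177 h(91,80)=(91*31+80)%997=907 h(87,70)=(87*31+70)%997=773 h(25,20)=(25*31+20)%997=795 h(19,15)=(19*31+15)%997=604 -> [177, 907, 773, 795, 604]
L2: h(177,907)=(177*31+907)%997=412 h(773,795)=(773*31+795)%997=830 h(604,604)=(604*31+604)%997=385 -> [412, 830, 385]
L3: h(412,830)=(412*31+830)%997=641 h(385,385)=(385*31+385)%997=356 -> [641, 356]
L4: h(641,356)=(641*31+356)%997=287 -> [287]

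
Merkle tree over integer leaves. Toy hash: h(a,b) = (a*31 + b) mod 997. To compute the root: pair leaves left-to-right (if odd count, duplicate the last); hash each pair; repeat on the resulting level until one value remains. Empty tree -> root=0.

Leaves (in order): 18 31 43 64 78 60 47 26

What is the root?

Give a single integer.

L0: [18, 31, 43, 64, 78, 60, 47, 26]
L1: h(18,31)=(18*31+31)%997=589 h(43,64)=(43*31+64)%997=400 h(78,60)=(78*31+60)%997=484 h(47,26)=(47*31+26)%997=486 -> [589, 400, 484, 486]
L2: h(589,400)=(589*31+400)%997=713 h(484,486)=(484*31+486)%997=535 -> [713, 535]
L3: h(713,535)=(713*31+535)%997=704 -> [704]

Answer: 704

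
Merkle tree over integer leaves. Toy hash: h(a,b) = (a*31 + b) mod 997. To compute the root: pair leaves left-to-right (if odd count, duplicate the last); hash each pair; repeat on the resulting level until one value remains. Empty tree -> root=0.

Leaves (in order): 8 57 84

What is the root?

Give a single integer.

Answer: 179

Derivation:
L0: [8, 57, 84]
L1: h(8,57)=(8*31+57)%997=305 h(84,84)=(84*31+84)%997=694 -> [305, 694]
L2: h(305,694)=(305*31+694)%997=179 -> [179]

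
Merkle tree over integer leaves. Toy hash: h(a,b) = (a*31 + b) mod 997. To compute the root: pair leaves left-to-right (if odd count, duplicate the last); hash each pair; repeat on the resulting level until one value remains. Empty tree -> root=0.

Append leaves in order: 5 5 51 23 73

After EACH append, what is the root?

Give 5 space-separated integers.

Answer: 5 160 610 582 73

Derivation:
After append 5 (leaves=[5]):
  L0: [5]
  root=5
After append 5 (leaves=[5, 5]):
  L0: [5, 5]
  L1: h(5,5)=(5*31+5)%997=160 -> [160]
  root=160
After append 51 (leaves=[5, 5, 51]):
  L0: [5, 5, 51]
  L1: h(5,5)=(5*31+5)%997=160 h(51,51)=(51*31+51)%997=635 -> [160, 635]
  L2: h(160,635)=(160*31+635)%997=610 -> [610]
  root=610
After append 23 (leaves=[5, 5, 51, 23]):
  L0: [5, 5, 51, 23]
  L1: h(5,5)=(5*31+5)%997=160 h(51,23)=(51*31+23)%997=607 -> [160, 607]
  L2: h(160,607)=(160*31+607)%997=582 -> [582]
  root=582
After append 73 (leaves=[5, 5, 51, 23, 73]):
  L0: [5, 5, 51, 23, 73]
  L1: h(5,5)=(5*31+5)%997=160 h(51,23)=(51*31+23)%997=607 h(73,73)=(73*31+73)%997=342 -> [160, 607, 342]
  L2: h(160,607)=(160*31+607)%997=582 h(342,342)=(342*31+342)%997=974 -> [582, 974]
  L3: h(582,974)=(582*31+974)%997=73 -> [73]
  root=73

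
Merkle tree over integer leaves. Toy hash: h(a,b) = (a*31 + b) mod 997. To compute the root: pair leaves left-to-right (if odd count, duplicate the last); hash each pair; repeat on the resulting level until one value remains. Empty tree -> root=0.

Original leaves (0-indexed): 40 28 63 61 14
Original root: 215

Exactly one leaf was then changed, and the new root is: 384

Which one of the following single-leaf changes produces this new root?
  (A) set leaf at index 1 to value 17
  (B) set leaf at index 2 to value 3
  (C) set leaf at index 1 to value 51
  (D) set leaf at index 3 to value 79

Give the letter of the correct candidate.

Original leaves: [40, 28, 63, 61, 14]
Target new root: 384
Try each candidate change and compute the resulting root:
Candidate A: set leaf[1] = 17 -> leaves = [40, 17, 63, 61, 14]
  L0: [40, 17, 63, 61, 14]
  L1: h(40,17)=(40*31+17)%997=260 h(63,61)=(63*31+61)%997=20 h(14,14)=(14*31+14)%997=448 -> [260, 20, 448]
  L2: h(260,20)=(260*31+20)%997=104 h(448,448)=(448*31+448)%997=378 -> [104, 378]
  L3: h(104,378)=(104*31+378)%997=611 -> [611]
  root = 611 != target 384
Candidate B: set leaf[2] = 3 -> leaves = [40, 28, 3, 61, 14]
  L0: [40, 28, 3, 61, 14]
  L1: h(40,28)=(40*31+28)%997=271 h(3,61)=(3*31+61)%997=154 h(14,14)=(14*31+14)%997=448 -> [271, 154, 448]
  L2: h(271,154)=(271*31+154)%997=579 h(448,448)=(448*31+448)%997=378 -> [579, 378]
  L3: h(579,378)=(579*31+378)%997=381 -> [381]
  root = 381 != target 384
Candidate C: set leaf[1] = 51 -> leaves = [40, 51, 63, 61, 14]
  L0: [40, 51, 63, 61, 14]
  L1: h(40,51)=(40*31+51)%997=294 h(63,61)=(63*31+61)%997=20 h(14,14)=(14*31+14)%997=448 -> [294, 20, 448]
  L2: h(294,20)=(294*31+20)%997=161 h(448,448)=(448*31+448)%997=378 -> [161, 378]
  L3: h(161,378)=(161*31+378)%997=384 -> [384]
  root = 384 == target 384  ** MATCH **
Candidate D: set leaf[3] = 79 -> leaves = [40, 28, 63, 79, 14]
  L0: [40, 28, 63, 79, 14]
  L1: h(40,28)=(40*31+28)%997=271 h(63,79)=(63*31+79)%997=38 h(14,14)=(14*31+14)%997=448 -> [271, 38, 448]
  L2: h(271,38)=(271*31+38)%997=463 h(448,448)=(448*31+448)%997=378 -> [463, 378]
  L3: h(463,378)=(463*31+378)%997=773 -> [773]
  root = 773 != target 384
Candidate C produces the target root.

Answer: C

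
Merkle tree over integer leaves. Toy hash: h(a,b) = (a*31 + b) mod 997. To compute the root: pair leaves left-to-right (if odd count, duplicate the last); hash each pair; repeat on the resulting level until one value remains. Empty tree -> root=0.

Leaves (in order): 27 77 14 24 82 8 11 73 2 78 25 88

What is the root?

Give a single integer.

L0: [27, 77, 14, 24, 82, 8, 11, 73, 2, 78, 25, 88]
L1: h(27,77)=(27*31+77)%997=914 h(14,24)=(14*31+24)%997=458 h(82,8)=(82*31+8)%997=556 h(11,73)=(11*31+73)%997=414 h(2,78)=(2*31+78)%997=140 h(25,88)=(25*31+88)%997=863 -> [914, 458, 556, 414, 140, 863]
L2: h(914,458)=(914*31+458)%997=876 h(556,414)=(556*31+414)%997=701 h(140,863)=(140*31+863)%997=218 -> [876, 701, 218]
L3: h(876,701)=(876*31+701)%997=938 h(218,218)=(218*31+218)%997=994 -> [938, 994]
L4: h(938,994)=(938*31+994)%997=162 -> [162]

Answer: 162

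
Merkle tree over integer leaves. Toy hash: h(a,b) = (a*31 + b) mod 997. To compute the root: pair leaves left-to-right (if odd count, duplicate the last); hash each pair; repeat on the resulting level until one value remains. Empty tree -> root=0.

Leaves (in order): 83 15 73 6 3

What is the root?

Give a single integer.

Answer: 183

Derivation:
L0: [83, 15, 73, 6, 3]
L1: h(83,15)=(83*31+15)%997=594 h(73,6)=(73*31+6)%997=275 h(3,3)=(3*31+3)%997=96 -> [594, 275, 96]
L2: h(594,275)=(594*31+275)%997=743 h(96,96)=(96*31+96)%997=81 -> [743, 81]
L3: h(743,81)=(743*31+81)%997=183 -> [183]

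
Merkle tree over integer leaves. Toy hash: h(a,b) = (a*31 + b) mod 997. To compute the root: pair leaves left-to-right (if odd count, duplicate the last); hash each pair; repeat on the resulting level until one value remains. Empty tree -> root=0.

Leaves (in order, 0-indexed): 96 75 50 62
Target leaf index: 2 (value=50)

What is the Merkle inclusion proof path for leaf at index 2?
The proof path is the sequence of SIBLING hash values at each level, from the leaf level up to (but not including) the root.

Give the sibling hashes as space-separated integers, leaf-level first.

L0 (leaves): [96, 75, 50, 62], target index=2
L1: h(96,75)=(96*31+75)%997=60 [pair 0] h(50,62)=(50*31+62)%997=615 [pair 1] -> [60, 615]
  Sibling for proof at L0: 62
L2: h(60,615)=(60*31+615)%997=481 [pair 0] -> [481]
  Sibling for proof at L1: 60
Root: 481
Proof path (sibling hashes from leaf to root): [62, 60]

Answer: 62 60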